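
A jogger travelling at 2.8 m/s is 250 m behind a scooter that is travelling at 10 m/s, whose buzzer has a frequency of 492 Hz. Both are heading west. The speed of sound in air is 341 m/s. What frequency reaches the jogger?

The jogger is behind, so the scooter is moving away from it while the jogger is moving toward the scooter.
Both move, so f' = f · (v + v_o)/(v + v_s).
f' = 492 × (341 + 2.8)/(341 + 10) = 492 × 343.8/351 ≈ 482 Hz.

482 Hz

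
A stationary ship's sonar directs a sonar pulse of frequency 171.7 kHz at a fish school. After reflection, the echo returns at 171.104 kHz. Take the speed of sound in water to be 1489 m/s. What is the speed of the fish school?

Double Doppler shift off a moving reflector: f₂ = f₀ · (v + u)/(v − u) (u > 0 toward emitter).
Rearranging, u = v · (f₂ − f₀)/(f₂ + f₀) = 1489 × -0.596/342.804 ≈ -2.59 m/s.
So the fish school is moving at 2.59 m/s away from the emitter.

2.59 m/s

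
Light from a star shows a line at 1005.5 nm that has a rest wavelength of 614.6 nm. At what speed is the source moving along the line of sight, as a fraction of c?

λ'/λ₀ = 1.6360 > 1 (redshift), so the source is receding.
λ'/λ₀ = √((1 + β)/(1 − β)) for a receding source ⇒ β = (r² − 1)/(r² + 1) with r = λ'/λ₀.
β = (2.6766 − 1)/(2.6766 + 1) ≈ 0.456.

0.456c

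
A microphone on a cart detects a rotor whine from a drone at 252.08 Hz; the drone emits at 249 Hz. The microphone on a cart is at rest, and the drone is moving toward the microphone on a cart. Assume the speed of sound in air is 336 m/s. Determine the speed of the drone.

4.1 m/s

f' = f · v/(v − v_s) ⇒ v_s = v · |1 − f/f'|.
v_s = 336 × |1 − 249/252.08| = 336 × 0.01222 ≈ 4.1 m/s.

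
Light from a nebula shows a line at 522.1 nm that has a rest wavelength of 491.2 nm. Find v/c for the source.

0.061c

λ'/λ₀ = 1.0629 > 1 (redshift), so the source is receding.
λ'/λ₀ = √((1 + β)/(1 − β)) for a receding source ⇒ β = (r² − 1)/(r² + 1) with r = λ'/λ₀.
β = (1.1298 − 1)/(1.1298 + 1) ≈ 0.061.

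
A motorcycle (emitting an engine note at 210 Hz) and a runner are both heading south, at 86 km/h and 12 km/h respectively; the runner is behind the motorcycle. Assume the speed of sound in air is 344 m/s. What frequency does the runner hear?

86 km/h = 23.89 m/s; 12 km/h = 3.333 m/s.
The runner is behind, so the motorcycle is moving away from it while the runner is moving toward the motorcycle.
Both move, so f' = f · (v + v_o)/(v + v_s).
f' = 210 × (344 + 3.333)/(344 + 23.89) = 210 × 347.33/367.89 ≈ 198 Hz.

198 Hz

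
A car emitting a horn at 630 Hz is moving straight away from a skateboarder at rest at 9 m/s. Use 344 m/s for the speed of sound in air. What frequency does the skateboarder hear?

614 Hz

Moving source, stationary observer: f' = f · v/(v + v_s) since the source is receding.
f' = 630 × 344/(344 + 9) = 630 × 344/353 ≈ 614 Hz.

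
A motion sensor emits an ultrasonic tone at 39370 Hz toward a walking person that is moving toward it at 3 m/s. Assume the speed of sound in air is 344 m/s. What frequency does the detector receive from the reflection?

40063 Hz

The walking person first receives the wave as a moving observer: f₁ = f₀ · (v + u)/v = 39370 × (344 + 3)/344 ≈ 39713 Hz.
On reflection it acts as a source moving toward the stationary detector: f₂ = f₁ · v/(v − u) = 39713 × 344/341 ≈ 40063 Hz.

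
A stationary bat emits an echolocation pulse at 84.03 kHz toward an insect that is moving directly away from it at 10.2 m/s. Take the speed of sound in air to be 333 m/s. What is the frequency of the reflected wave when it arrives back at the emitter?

At the insect (a moving observer), f₁ = f₀ · (v − u)/v = 84.03 × 322.8/333 ≈ 81.5 kHz.
The reflection then acts as a moving source: f₂ = f₁ · v/(v + u) ≈ 79.0 kHz.

79.0 kHz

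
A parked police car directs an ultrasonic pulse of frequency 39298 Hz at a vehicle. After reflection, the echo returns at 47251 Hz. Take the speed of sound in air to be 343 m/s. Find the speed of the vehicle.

Double Doppler shift off a moving reflector: f₂ = f₀ · (v + u)/(v − u) (u > 0 toward emitter).
Rearranging, u = v · (f₂ − f₀)/(f₂ + f₀) = 343 × 7953/86549 ≈ 32 m/s.
So the vehicle is moving at 32 m/s toward the emitter.

32 m/s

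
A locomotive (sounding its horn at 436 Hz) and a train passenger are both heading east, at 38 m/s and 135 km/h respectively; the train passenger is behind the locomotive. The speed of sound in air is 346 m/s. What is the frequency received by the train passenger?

135 km/h = 37.5 m/s.
The train passenger is behind, so the locomotive is moving away from it while the train passenger is moving toward the locomotive.
General Doppler shift: f' = f · (v + v_o)/(v + v_s).
f' = 436 × (346 + 37.5)/(346 + 38) = 436 × 383.5/384 ≈ 435 Hz.

435 Hz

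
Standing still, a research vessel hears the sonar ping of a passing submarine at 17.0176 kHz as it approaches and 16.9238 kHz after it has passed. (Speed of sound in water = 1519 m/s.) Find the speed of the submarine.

f₁/f₂ = (v + v_s)/(v − v_s), so v_s = v · (f₁ − f₂)/(f₁ + f₂).
v_s = 1519 × (17.0176 − 16.9238)/(17.0176 + 16.9238) = 1519 × 0.0938/33.9414 ≈ 4.2 m/s.

4.2 m/s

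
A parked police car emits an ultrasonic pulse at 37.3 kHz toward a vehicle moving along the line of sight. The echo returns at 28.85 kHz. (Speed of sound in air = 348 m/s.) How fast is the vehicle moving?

Double Doppler shift off a moving reflector: f₂ = f₀ · (v + u)/(v − u) (u > 0 toward emitter).
Rearranging, u = v · (f₂ − f₀)/(f₂ + f₀) = 348 × -8.45/66.15 ≈ -44 m/s.
So the vehicle is moving at 44 m/s away from the emitter.

44 m/s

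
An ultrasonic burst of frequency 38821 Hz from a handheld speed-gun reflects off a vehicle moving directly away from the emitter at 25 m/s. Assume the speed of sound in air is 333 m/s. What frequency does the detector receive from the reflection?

The vehicle first receives the wave as a moving observer: f₁ = f₀ · (v − u)/v = 38821 × (333 − 25)/333 ≈ 35907 Hz.
On reflection it acts as a source moving away from the stationary detector: f₂ = f₁ · v/(v + u) = 35907 × 333/358 ≈ 33399 Hz.
Equivalently f₂ = f₀ · (v − u)/(v + u).

33399 Hz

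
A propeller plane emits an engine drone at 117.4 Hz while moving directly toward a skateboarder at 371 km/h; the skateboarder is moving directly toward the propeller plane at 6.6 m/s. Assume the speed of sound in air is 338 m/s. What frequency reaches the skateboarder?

371 km/h = 103.1 m/s.
Both move, so f' = f · (v + v_o)/(v − v_s).
f' = 117.4 × (338 + 6.6)/(338 − 103.1) = 117.4 × 344.6/234.94 ≈ 172 Hz.

172 Hz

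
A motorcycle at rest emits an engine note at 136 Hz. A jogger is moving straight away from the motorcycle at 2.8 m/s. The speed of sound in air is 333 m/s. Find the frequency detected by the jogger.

135 Hz

Moving observer, stationary source: f' = f · (v − v_o)/v.
f' = 136 × (333 − 2.8)/333 = 136 × 330.2/333 ≈ 135 Hz.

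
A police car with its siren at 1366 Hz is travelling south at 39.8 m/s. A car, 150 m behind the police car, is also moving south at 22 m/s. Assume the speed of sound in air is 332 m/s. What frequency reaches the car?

The car is behind, so the police car is moving away from it while the car is moving toward the police car.
Both move, so f' = f · (v + v_o)/(v + v_s).
f' = 1366 × (332 + 22)/(332 + 39.8) = 1366 × 354/371.8 ≈ 1301 Hz.

1301 Hz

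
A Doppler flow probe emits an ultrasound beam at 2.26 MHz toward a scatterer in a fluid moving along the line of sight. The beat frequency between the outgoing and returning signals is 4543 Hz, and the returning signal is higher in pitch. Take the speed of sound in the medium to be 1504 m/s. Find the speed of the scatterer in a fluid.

Double Doppler shift off a moving reflector: f₂ = f₀ · (v + u)/(v − u) (u > 0 toward emitter).
Returning signal is higher, so f₂ = f₀ + Δf = 2260000 + 4543 = 2264543 Hz.
Rearranging, u = v · (f₂ − f₀)/(f₂ + f₀) = 1504 × 4543/4524543 ≈ 1.51 m/s.
So the scatterer in a fluid is moving at 1.51 m/s toward the emitter.

1.51 m/s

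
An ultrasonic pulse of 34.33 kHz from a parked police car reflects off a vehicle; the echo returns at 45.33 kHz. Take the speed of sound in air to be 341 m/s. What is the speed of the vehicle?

47 m/s

Double Doppler shift off a moving reflector: f₂ = f₀ · (v + u)/(v − u) (u > 0 toward emitter).
Rearranging, u = v · (f₂ − f₀)/(f₂ + f₀) = 341 × 11.00/79.66 ≈ 47 m/s.
So the vehicle is moving at 47 m/s toward the emitter.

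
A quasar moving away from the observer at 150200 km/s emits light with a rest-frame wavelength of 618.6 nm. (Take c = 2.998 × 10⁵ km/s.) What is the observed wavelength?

1072.9 nm

β = v/c = 150200/299800 = 0.5010.
Relativistic Doppler for wavelength: λ' = λ₀ · √((1 + β)/(1 − β)).
λ' = 618.6 × √(1.5010/0.4990) = 618.6 × 1.73436 ≈ 1072.9 nm.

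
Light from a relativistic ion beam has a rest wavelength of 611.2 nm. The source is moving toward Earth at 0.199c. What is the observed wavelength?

Relativistic Doppler for wavelength: λ' = λ₀ · √((1 − β)/(1 + β)).
λ' = 611.2 × √(0.8010/1.1990) = 611.2 × 0.81735 ≈ 499.6 nm.

499.6 nm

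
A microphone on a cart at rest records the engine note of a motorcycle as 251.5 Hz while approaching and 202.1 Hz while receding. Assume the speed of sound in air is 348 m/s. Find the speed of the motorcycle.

38 m/s

f₁/f₂ = (v + v_s)/(v − v_s), so v_s = v · (f₁ − f₂)/(f₁ + f₂).
v_s = 348 × (251.5 − 202.1)/(251.5 + 202.1) = 348 × 49.4/453.6 ≈ 38 m/s.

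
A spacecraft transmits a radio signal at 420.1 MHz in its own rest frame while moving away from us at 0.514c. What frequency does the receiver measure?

238.0 MHz

Relativistic Doppler for frequency: f' = f₀ · √((1 − β)/(1 + β)).
f' = 420.1 × √(0.4860/1.5140) = 420.1 × 0.56657 ≈ 238.0 MHz.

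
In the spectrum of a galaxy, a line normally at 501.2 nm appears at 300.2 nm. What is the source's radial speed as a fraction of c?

λ'/λ₀ = 0.5990 < 1 (blueshift), so the source is approaching.
λ'/λ₀ = √((1 − β)/(1 + β)) for an approaching source ⇒ β = (1 − r²)/(1 + r²) with r = λ'/λ₀.
β = (1 − 0.3588)/(1 + 0.3588) ≈ 0.472.

0.472c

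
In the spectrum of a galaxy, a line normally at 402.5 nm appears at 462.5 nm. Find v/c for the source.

0.138

λ'/λ₀ = 1.1491 > 1 (redshift), so the source is receding.
λ'/λ₀ = √((1 + β)/(1 − β)) for a receding source ⇒ β = (r² − 1)/(r² + 1) with r = λ'/λ₀.
β = (1.3204 − 1)/(1.3204 + 1) ≈ 0.138.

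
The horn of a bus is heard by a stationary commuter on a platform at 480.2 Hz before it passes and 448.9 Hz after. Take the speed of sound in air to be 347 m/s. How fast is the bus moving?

f₁/f₂ = (v + v_s)/(v − v_s), so v_s = v · (f₁ − f₂)/(f₁ + f₂).
v_s = 347 × (480.2 − 448.9)/(480.2 + 448.9) = 347 × 31.3/929.1 ≈ 11.7 m/s.

11.7 m/s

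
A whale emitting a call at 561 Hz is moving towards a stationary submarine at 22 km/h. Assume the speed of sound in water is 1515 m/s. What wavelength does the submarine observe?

22 km/h = 6.111 m/s.
Only the source moves, toward the listener, so f' = f · v/(v − v_s).
f' = 561 × 1515/(1515 − 6.111) ≈ 563 Hz.
λ' = v/f' = 1515/563.272 ≈ 2.69 m.

2.69 m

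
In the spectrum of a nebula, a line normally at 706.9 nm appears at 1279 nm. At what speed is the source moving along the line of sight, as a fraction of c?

λ'/λ₀ = 1.8093 > 1 (redshift), so the source is receding.
λ'/λ₀ = √((1 + β)/(1 − β)) for a receding source ⇒ β = (r² − 1)/(r² + 1) with r = λ'/λ₀.
β = (3.2736 − 1)/(3.2736 + 1) ≈ 0.532.

0.532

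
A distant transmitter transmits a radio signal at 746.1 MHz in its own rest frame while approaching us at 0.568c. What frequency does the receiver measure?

1421.4 MHz

Relativistic Doppler for frequency: f' = f₀ · √((1 + β)/(1 − β)).
f' = 746.1 × √(1.5680/0.4320) = 746.1 × 1.90516 ≈ 1421.4 MHz.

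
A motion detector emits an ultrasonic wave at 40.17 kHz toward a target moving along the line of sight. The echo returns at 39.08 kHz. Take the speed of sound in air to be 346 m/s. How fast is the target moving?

4.8 m/s

Double Doppler shift off a moving reflector: f₂ = f₀ · (v + u)/(v − u) (u > 0 toward emitter).
Rearranging, u = v · (f₂ − f₀)/(f₂ + f₀) = 346 × -1.09/79.25 ≈ -4.8 m/s.
So the target is moving at 4.8 m/s away from the emitter.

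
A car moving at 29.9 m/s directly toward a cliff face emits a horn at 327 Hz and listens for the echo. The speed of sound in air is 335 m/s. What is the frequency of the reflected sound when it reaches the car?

391 Hz

The cliff face receives the sound from a moving source: f₁ = f₀ · v/(v − v_e) = 327 × 335/305.1 ≈ 359 Hz.
On the return leg the car is a moving observer: f₂ = f₁ · (v + v_e)/v = 359 × 364.9/335 ≈ 391 Hz.
Equivalently f₂ = f₀ · (v + v_e)/(v − v_e).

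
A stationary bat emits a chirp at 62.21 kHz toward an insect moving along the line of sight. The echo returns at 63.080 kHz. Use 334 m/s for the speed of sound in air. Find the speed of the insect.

2.32 m/s

Double Doppler shift off a moving reflector: f₂ = f₀ · (v + u)/(v − u) (u > 0 toward emitter).
Rearranging, u = v · (f₂ − f₀)/(f₂ + f₀) = 334 × 0.870/125.290 ≈ 2.32 m/s.
So the insect is moving at 2.32 m/s toward the emitter.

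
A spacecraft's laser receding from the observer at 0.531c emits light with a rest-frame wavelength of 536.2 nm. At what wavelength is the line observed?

Relativistic Doppler for wavelength: λ' = λ₀ · √((1 + β)/(1 − β)).
λ' = 536.2 × √(1.5310/0.4690) = 536.2 × 1.80676 ≈ 968.8 nm.

968.8 nm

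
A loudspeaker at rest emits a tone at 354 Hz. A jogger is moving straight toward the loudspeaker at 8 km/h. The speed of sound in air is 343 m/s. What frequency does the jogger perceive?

356 Hz

8 km/h = 2.222 m/s.
Moving observer, stationary source: f' = f · (v + v_o)/v.
f' = 354 × (343 + 2.222)/343 = 354 × 345.22/343 ≈ 356 Hz.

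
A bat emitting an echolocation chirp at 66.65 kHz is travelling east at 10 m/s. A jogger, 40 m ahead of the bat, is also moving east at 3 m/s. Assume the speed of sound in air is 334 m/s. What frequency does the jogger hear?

The jogger is ahead, so the bat is moving toward it while the jogger is moving away from the bat.
General Doppler shift: f' = f · (v − v_o)/(v − v_s).
f' = 66.65 × (334 − 3)/(334 − 10) = 66.65 × 331/324 ≈ 68.1 kHz.

68.1 kHz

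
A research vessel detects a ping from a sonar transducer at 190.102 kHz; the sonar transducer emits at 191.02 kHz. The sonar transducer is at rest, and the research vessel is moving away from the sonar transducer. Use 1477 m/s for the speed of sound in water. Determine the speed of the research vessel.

7.1 m/s

f' = f · (v − v_o)/v ⇒ v_o = v · |f'/f − 1|.
v_o = 1477 × |190.102/191.02 − 1| = 1477 × 0.004806 ≈ 7.1 m/s.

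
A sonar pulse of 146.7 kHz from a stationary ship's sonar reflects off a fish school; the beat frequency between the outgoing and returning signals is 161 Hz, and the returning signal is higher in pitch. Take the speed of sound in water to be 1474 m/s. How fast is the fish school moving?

0.81 m/s

Double Doppler shift off a moving reflector: f₂ = f₀ · (v + u)/(v − u) (u > 0 toward emitter).
Returning signal is higher, so f₂ = f₀ + Δf = 146700 + 161 = 146861 Hz.
Rearranging, u = v · (f₂ − f₀)/(f₂ + f₀) = 1474 × 161/293561 ≈ 0.81 m/s.
So the fish school is moving at 0.81 m/s toward the emitter.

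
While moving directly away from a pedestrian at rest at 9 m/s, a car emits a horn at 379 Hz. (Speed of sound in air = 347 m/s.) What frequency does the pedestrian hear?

369 Hz

Only the source moves, away from the listener, so f' = f · v/(v + v_s).
f' = 379 × 347/(347 + 9) = 379 × 347/356 ≈ 369 Hz.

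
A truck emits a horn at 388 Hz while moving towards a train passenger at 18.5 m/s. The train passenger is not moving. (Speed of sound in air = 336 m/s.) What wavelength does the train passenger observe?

With the source moving toward a stationary observer, f' = f · v/(v − v_s).
f' = 388 × 336/(336 − 18.5) ≈ 411 Hz.
λ' = v/f' = 336/410.608 ≈ 81.8 cm.

81.8 cm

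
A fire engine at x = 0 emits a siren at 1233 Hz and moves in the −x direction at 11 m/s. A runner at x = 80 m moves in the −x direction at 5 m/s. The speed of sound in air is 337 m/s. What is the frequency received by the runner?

The observer lies on the +x side, so the source is heading away from the observer and the observer is heading toward the source.
General Doppler shift: f' = f · (v + v_o)/(v + v_s).
f' = 1233 × (337 + 5)/(337 + 11) = 1233 × 342/348 ≈ 1212 Hz.

1212 Hz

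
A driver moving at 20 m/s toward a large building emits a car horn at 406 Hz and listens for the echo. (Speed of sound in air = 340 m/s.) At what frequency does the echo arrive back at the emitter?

457 Hz

The large building receives the sound from a moving source: f₁ = f₀ · v/(v − v_e) = 406 × 340/320 ≈ 431 Hz.
On the return leg the driver is a moving observer: f₂ = f₁ · (v + v_e)/v = 431 × 360/340 ≈ 457 Hz.
Equivalently f₂ = f₀ · (v + v_e)/(v − v_e).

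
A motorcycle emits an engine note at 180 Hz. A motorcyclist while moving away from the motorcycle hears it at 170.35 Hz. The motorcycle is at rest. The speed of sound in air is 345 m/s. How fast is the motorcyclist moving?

18.5 m/s

f' = f · (v − v_o)/v ⇒ v_o = v · |f'/f − 1|.
v_o = 345 × |170.35/180 − 1| = 345 × 0.05361 ≈ 18.5 m/s.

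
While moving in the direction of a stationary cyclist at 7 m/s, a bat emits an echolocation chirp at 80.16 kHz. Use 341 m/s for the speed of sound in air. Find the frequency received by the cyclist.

81.8 kHz

With the source moving toward a stationary observer, f' = f · v/(v − v_s).
f' = 80.16 × 341/(341 − 7) = 80.16 × 341/334 ≈ 81.8 kHz.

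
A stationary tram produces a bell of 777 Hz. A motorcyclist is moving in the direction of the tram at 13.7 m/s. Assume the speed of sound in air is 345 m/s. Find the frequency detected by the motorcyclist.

Only the observer moves, toward the source, so f' = f · (v + v_o)/v.
f' = 777 × (345 + 13.7)/345 = 777 × 358.7/345 ≈ 808 Hz.

808 Hz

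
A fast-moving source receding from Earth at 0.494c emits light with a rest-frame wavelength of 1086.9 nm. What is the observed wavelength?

Relativistic Doppler for wavelength: λ' = λ₀ · √((1 + β)/(1 − β)).
λ' = 1086.9 × √(1.4940/0.5060) = 1086.9 × 1.71830 ≈ 1867.6 nm.

1867.6 nm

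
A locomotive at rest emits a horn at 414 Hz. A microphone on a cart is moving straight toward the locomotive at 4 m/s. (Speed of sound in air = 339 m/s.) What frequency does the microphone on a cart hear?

Moving observer, stationary source: f' = f · (v + v_o)/v.
f' = 414 × (339 + 4)/339 = 414 × 343/339 ≈ 419 Hz.

419 Hz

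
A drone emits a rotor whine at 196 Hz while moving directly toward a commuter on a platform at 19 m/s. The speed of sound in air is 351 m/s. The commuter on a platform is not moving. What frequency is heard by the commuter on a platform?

207 Hz

Only the source moves, toward the listener, so f' = f · v/(v − v_s).
f' = 196 × 351/(351 − 19) = 196 × 351/332 ≈ 207 Hz.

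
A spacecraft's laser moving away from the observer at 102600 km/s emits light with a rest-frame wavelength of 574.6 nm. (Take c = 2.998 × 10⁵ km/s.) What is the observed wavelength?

β = v/c = 102600/299800 = 0.3422.
Relativistic Doppler for wavelength: λ' = λ₀ · √((1 + β)/(1 − β)).
λ' = 574.6 × √(1.3422/0.6578) = 574.6 × 1.42848 ≈ 820.8 nm.

820.8 nm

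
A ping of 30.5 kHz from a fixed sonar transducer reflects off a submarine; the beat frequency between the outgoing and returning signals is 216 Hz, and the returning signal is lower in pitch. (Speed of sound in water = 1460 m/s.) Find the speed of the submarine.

Double Doppler shift off a moving reflector: f₂ = f₀ · (v + u)/(v − u) (u > 0 toward emitter).
Returning signal is lower, so f₂ = f₀ − Δf = 30500 − 216 = 30284 Hz.
Rearranging, u = v · (f₂ − f₀)/(f₂ + f₀) = 1460 × -216/60784 ≈ -5.2 m/s.
So the submarine is moving at 5.2 m/s away from the emitter.

5.2 m/s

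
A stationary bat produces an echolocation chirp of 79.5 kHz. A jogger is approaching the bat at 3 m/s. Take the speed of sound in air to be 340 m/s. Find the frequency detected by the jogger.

80.2 kHz

Moving observer, stationary source: f' = f · (v + v_o)/v.
f' = 79.5 × (340 + 3)/340 = 79.5 × 343/340 ≈ 80.2 kHz.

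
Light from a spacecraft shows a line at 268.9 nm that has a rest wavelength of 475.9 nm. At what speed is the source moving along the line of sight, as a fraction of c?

λ'/λ₀ = 0.5650 < 1 (blueshift), so the source is approaching.
λ'/λ₀ = √((1 − β)/(1 + β)) for an approaching source ⇒ β = (1 − r²)/(1 + r²) with r = λ'/λ₀.
β = (1 − 0.3193)/(1 + 0.3193) ≈ 0.516.

0.516c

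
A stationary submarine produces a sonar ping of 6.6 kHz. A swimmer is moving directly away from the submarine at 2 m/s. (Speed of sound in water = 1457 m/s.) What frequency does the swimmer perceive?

Only the observer moves, away from the source, so f' = f · (v − v_o)/v.
f' = 6.6 × (1457 − 2)/1457 = 6.6 × 1455/1457 ≈ 6.59 kHz.

6.59 kHz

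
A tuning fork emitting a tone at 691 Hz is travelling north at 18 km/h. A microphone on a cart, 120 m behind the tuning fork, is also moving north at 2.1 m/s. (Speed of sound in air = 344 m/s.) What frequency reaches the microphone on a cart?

685 Hz

18 km/h = 5 m/s.
The microphone on a cart is behind, so the tuning fork is moving away from it while the microphone on a cart is moving toward the tuning fork.
With source receding and observer approaching, f' = f · (v + v_o)/(v + v_s).
f' = 691 × (344 + 2.1)/(344 + 5) = 691 × 346.1/349 ≈ 685 Hz.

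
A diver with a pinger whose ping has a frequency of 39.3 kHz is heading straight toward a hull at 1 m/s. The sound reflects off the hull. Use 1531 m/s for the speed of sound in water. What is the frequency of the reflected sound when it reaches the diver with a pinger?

39.4 kHz

The hull receives the sound from a moving source: f₁ = f₀ · v/(v − v_e) = 39.3 × 1531/1530 ≈ 39.3 kHz.
On the return leg the diver with a pinger is a moving observer: f₂ = f₁ · (v + v_e)/v = 39.3 × 1532/1531 ≈ 39.4 kHz.
Equivalently f₂ = f₀ · (v + v_e)/(v − v_e).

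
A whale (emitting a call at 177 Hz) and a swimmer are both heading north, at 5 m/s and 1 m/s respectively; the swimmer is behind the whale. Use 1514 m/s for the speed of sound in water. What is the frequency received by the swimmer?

The swimmer is behind, so the whale is moving away from it while the swimmer is moving toward the whale.
Both move, so f' = f · (v + v_o)/(v + v_s).
f' = 177 × (1514 + 1)/(1514 + 5) = 177 × 1515/1519 ≈ 177 Hz.

177 Hz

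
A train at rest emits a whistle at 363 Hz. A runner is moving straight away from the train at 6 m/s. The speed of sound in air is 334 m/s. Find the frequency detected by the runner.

356 Hz

Only the observer moves, away from the source, so f' = f · (v − v_o)/v.
f' = 363 × (334 − 6)/334 = 363 × 328/334 ≈ 356 Hz.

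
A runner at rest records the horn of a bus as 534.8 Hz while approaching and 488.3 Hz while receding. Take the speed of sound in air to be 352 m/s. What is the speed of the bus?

16.0 m/s

f₁/f₂ = (v + v_s)/(v − v_s), so v_s = v · (f₁ − f₂)/(f₁ + f₂).
v_s = 352 × (534.8 − 488.3)/(534.8 + 488.3) = 352 × 46.5/1023.1 ≈ 16.0 m/s.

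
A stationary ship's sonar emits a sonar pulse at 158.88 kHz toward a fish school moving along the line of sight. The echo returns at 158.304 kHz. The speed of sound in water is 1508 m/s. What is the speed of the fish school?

2.74 m/s

Double Doppler shift off a moving reflector: f₂ = f₀ · (v + u)/(v − u) (u > 0 toward emitter).
Rearranging, u = v · (f₂ − f₀)/(f₂ + f₀) = 1508 × -0.576/317.184 ≈ -2.74 m/s.
So the fish school is moving at 2.74 m/s away from the emitter.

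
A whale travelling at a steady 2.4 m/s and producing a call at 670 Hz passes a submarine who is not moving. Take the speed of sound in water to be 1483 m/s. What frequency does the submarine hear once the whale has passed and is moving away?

Receding: f₂ = f · v/(v + v_s) = 670 × 1483/1485.4 ≈ 669 Hz.

669 Hz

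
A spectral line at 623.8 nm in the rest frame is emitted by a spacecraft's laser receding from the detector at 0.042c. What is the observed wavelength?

650.6 nm

Relativistic Doppler for wavelength: λ' = λ₀ · √((1 + β)/(1 − β)).
λ' = 623.8 × √(1.0420/0.9580) = 623.8 × 1.04292 ≈ 650.6 nm.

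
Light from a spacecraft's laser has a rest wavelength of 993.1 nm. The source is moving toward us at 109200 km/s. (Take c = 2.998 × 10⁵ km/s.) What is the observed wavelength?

β = v/c = 109200/299800 = 0.3642.
Relativistic Doppler for wavelength: λ' = λ₀ · √((1 − β)/(1 + β)).
λ' = 993.1 × √(0.6358/1.3642) = 993.1 × 0.68265 ≈ 677.9 nm.

677.9 nm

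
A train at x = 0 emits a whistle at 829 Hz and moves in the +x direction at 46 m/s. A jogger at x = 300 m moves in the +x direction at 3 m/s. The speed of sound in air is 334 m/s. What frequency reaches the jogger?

The observer lies on the +x side, so the source is heading toward the observer and the observer is heading away from the source.
General Doppler shift: f' = f · (v − v_o)/(v − v_s).
f' = 829 × (334 − 3)/(334 − 46) = 829 × 331/288 ≈ 953 Hz.

953 Hz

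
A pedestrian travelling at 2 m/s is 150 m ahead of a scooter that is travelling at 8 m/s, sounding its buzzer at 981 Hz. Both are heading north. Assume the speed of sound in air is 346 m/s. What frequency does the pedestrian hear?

The pedestrian is ahead, so the scooter is moving toward it while the pedestrian is moving away from the scooter.
Both move, so f' = f · (v − v_o)/(v − v_s).
f' = 981 × (346 − 2)/(346 − 8) = 981 × 344/338 ≈ 998 Hz.

998 Hz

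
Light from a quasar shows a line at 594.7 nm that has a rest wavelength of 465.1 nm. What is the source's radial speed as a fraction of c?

λ'/λ₀ = 1.2786 > 1 (redshift), so the source is receding.
λ'/λ₀ = √((1 + β)/(1 − β)) for a receding source ⇒ β = (r² − 1)/(r² + 1) with r = λ'/λ₀.
β = (1.6349 − 1)/(1.6349 + 1) ≈ 0.241.

0.241c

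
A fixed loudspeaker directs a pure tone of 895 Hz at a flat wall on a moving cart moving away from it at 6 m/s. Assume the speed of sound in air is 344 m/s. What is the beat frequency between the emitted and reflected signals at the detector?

30.7 Hz

The flat wall on a moving cart first receives the wave as a moving observer: f₁ = f₀ · (v − u)/v = 895 × (344 − 6)/344 ≈ 879.4 Hz.
On reflection it acts as a source moving away from the stationary detector: f₂ = f₁ · v/(v + u) = 879.4 × 344/350 ≈ 864.3 Hz.
Beat frequency: |f₂ − f₀| = 2u·f₀/(v + u) = 2 × 6 × 895/350 ≈ 30.7 Hz.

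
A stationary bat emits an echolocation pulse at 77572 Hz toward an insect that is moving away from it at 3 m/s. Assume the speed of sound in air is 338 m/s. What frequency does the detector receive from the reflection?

The insect first receives the wave as a moving observer: f₁ = f₀ · (v − u)/v = 77572 × (338 − 3)/338 ≈ 76883 Hz.
The reflection then acts as a moving source: f₂ = f₁ · v/(v + u) ≈ 76207 Hz.

76207 Hz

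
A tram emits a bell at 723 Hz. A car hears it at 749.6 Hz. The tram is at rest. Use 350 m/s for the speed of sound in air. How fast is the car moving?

f' > f, so the car is approaching.
f' = f · (v + v_o)/v ⇒ v_o = v · |f'/f − 1|.
v_o = 350 × |749.6/723 − 1| = 350 × 0.03679 ≈ 12.9 m/s.

12.9 m/s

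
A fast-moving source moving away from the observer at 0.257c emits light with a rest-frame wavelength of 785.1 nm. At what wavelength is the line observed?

1021.2 nm

Relativistic Doppler for wavelength: λ' = λ₀ · √((1 + β)/(1 − β)).
λ' = 785.1 × √(1.2570/0.7430) = 785.1 × 1.30069 ≈ 1021.2 nm.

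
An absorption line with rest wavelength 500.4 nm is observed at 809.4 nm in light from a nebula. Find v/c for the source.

0.447c

λ'/λ₀ = 1.6175 > 1 (redshift), so the source is receding.
λ'/λ₀ = √((1 + β)/(1 − β)) for a receding source ⇒ β = (r² − 1)/(r² + 1) with r = λ'/λ₀.
β = (2.6163 − 1)/(2.6163 + 1) ≈ 0.447.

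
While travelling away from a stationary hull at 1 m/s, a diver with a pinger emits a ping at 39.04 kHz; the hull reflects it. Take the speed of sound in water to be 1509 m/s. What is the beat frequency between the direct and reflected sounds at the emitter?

The hull receives the sound from a moving source: f₁ = f₀ · v/(v + v_e) = 39.04 × 1509/1510 ≈ 39.0141 kHz.
On the return leg the diver with a pinger is a moving observer: f₂ = f₁ · (v − v_e)/v = 39.0141 × 1508/1509 ≈ 38.9883 kHz.
Equivalently f₂ = f₀ · (v − v_e)/(v + v_e).
Beat against the emitted tone (with f₀ = 39040 Hz): |f₂ − f₀| = 2v_e·f₀/(v + v_e) = 2 × 1 × 39040/1510 ≈ 51.7 Hz.

51.7 Hz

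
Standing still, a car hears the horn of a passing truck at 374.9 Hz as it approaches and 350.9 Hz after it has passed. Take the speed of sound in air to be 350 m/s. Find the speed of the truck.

11.6 m/s

f₁/f₂ = (v + v_s)/(v − v_s), so v_s = v · (f₁ − f₂)/(f₁ + f₂).
v_s = 350 × (374.9 − 350.9)/(374.9 + 350.9) = 350 × 24.0/725.8 ≈ 11.6 m/s.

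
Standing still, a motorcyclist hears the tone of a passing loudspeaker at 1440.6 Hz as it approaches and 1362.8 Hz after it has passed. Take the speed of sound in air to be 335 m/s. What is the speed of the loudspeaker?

f₁/f₂ = (v + v_s)/(v − v_s), so v_s = v · (f₁ − f₂)/(f₁ + f₂).
v_s = 335 × (1440.6 − 1362.8)/(1440.6 + 1362.8) = 335 × 77.8/2803.4 ≈ 9.3 m/s.

9.3 m/s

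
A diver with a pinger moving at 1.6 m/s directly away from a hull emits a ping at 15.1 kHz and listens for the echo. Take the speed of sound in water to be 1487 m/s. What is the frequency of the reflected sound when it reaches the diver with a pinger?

The hull receives the sound from a moving source: f₁ = f₀ · v/(v + v_e) = 15.1 × 1487/1488.6 ≈ 15.08 kHz.
On the return leg the diver with a pinger is a moving observer: f₂ = f₁ · (v − v_e)/v = 15.08 × 1485.4/1487 ≈ 15.07 kHz.

15.07 kHz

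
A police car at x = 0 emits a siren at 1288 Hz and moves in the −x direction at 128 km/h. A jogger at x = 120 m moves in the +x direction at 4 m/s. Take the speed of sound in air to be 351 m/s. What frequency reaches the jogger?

1156 Hz

128 km/h = 35.56 m/s.
The observer lies on the +x side, so the source is heading away from the observer and the observer is heading away from the source.
Both move, so f' = f · (v − v_o)/(v + v_s).
f' = 1288 × (351 − 4)/(351 + 35.56) = 1288 × 347/386.56 ≈ 1156 Hz.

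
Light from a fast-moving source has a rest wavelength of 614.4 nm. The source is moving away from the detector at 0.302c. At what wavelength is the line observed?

839.1 nm

Relativistic Doppler for wavelength: λ' = λ₀ · √((1 + β)/(1 − β)).
λ' = 614.4 × √(1.3020/0.6980) = 614.4 × 1.36577 ≈ 839.1 nm.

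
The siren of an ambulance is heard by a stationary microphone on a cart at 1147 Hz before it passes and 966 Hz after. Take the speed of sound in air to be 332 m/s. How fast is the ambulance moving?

f₁/f₂ = (v + v_s)/(v − v_s), so v_s = v · (f₁ − f₂)/(f₁ + f₂).
v_s = 332 × (1147 − 966)/(1147 + 966) = 332 × 181/2113 ≈ 28 m/s.

28 m/s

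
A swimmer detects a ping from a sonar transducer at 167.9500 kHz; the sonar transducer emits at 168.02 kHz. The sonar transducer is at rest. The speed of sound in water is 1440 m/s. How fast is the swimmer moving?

f' < f, so the swimmer is receding.
f' = f · (v − v_o)/v ⇒ v_o = v · |f'/f − 1|.
v_o = 1440 × |167.9500/168.02 − 1| = 1440 × 0.0004166 ≈ 0.60 m/s.

0.60 m/s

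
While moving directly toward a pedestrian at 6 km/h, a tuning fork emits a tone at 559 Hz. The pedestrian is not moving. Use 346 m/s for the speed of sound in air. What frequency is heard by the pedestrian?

6 km/h = 1.667 m/s.
With the source moving toward a stationary observer, f' = f · v/(v − v_s).
f' = 559 × 346/(346 − 1.667) = 559 × 346/344.3 ≈ 562 Hz.

562 Hz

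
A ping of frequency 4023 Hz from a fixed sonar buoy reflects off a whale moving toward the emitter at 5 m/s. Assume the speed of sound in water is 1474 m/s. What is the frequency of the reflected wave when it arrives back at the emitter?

4050 Hz

At the whale (a moving observer), f₁ = f₀ · (v + u)/v = 4023 × 1479/1474 ≈ 4037 Hz.
The reflection then acts as a moving source: f₂ = f₁ · v/(v − u) ≈ 4050 Hz.
Equivalently f₂ = f₀ · (v + u)/(v − u).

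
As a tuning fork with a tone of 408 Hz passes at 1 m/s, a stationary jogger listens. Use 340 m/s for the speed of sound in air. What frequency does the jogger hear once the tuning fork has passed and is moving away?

Receding: f₂ = f · v/(v + v_s) = 408 × 340/341 ≈ 407 Hz.

407 Hz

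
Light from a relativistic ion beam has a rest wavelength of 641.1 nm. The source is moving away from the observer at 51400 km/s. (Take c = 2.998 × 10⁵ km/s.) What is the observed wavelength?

β = v/c = 51400/299800 = 0.1714.
Relativistic Doppler for wavelength: λ' = λ₀ · √((1 + β)/(1 − β)).
λ' = 641.1 × √(1.1714/0.8286) = 641.1 × 1.18905 ≈ 762.3 nm.

762.3 nm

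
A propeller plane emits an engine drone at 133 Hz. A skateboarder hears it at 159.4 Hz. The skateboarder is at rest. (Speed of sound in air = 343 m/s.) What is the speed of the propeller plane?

57 m/s

f' > f, so the propeller plane is approaching.
f' = f · v/(v − v_s) ⇒ v_s = v · |1 − f/f'|.
v_s = 343 × |1 − 133/159.4| = 343 × 0.1656 ≈ 57 m/s.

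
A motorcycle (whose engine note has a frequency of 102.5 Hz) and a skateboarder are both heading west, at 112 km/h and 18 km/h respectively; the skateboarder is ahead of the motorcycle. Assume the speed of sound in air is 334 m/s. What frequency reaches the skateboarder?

112 km/h = 31.11 m/s; 18 km/h = 5 m/s.
The skateboarder is ahead, so the motorcycle is moving toward it while the skateboarder is moving away from the motorcycle.
With source approaching and observer receding, f' = f · (v − v_o)/(v − v_s).
f' = 102.5 × (334 − 5)/(334 − 31.11) = 102.5 × 329/302.89 ≈ 111 Hz.

111 Hz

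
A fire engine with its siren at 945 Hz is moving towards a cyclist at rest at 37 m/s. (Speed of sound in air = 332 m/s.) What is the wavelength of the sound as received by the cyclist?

Moving source, stationary observer: f' = f · v/(v − v_s) since the source is approaching.
f' = 945 × 332/(332 − 37) ≈ 1064 Hz.
λ' = v/f' = 332/1063.53 ≈ 31.2 cm.

31.2 cm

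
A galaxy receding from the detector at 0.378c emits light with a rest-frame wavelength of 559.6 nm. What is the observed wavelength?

Relativistic Doppler for wavelength: λ' = λ₀ · √((1 + β)/(1 − β)).
λ' = 559.6 × √(1.3780/0.6220) = 559.6 × 1.48843 ≈ 832.9 nm.

832.9 nm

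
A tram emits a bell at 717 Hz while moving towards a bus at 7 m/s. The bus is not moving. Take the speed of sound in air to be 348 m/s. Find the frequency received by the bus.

732 Hz

With the source moving toward a stationary observer, f' = f · v/(v − v_s).
f' = 717 × 348/(348 − 7) = 717 × 348/341 ≈ 732 Hz.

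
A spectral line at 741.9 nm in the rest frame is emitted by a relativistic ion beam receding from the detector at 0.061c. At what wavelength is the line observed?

Relativistic Doppler for wavelength: λ' = λ₀ · √((1 + β)/(1 − β)).
λ' = 741.9 × √(1.0610/0.9390) = 741.9 × 1.06298 ≈ 788.6 nm.

788.6 nm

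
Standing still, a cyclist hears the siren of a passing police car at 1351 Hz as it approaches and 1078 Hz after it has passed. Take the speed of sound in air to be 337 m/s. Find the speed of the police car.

f₁/f₂ = (v + v_s)/(v − v_s), so v_s = v · (f₁ − f₂)/(f₁ + f₂).
v_s = 337 × (1351 − 1078)/(1351 + 1078) = 337 × 273/2429 ≈ 38 m/s.

38 m/s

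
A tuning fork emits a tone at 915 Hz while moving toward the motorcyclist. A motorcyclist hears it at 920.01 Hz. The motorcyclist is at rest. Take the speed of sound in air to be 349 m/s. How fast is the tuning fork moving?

f' = f · v/(v − v_s) ⇒ v_s = v · |1 − f/f'|.
v_s = 349 × |1 − 915/920.01| = 349 × 0.005446 ≈ 1.90 m/s.

1.90 m/s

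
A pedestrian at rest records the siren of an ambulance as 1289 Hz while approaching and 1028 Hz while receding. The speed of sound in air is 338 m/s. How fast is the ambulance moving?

f₁/f₂ = (v + v_s)/(v − v_s), so v_s = v · (f₁ − f₂)/(f₁ + f₂).
v_s = 338 × (1289 − 1028)/(1289 + 1028) = 338 × 261/2317 ≈ 38 m/s.

38 m/s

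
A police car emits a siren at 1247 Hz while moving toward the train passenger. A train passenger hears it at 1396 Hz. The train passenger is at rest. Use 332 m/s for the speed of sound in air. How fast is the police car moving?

35 m/s

f' = f · v/(v − v_s) ⇒ v_s = v · |1 − f/f'|.
v_s = 332 × |1 − 1247/1396| = 332 × 0.1067 ≈ 35 m/s.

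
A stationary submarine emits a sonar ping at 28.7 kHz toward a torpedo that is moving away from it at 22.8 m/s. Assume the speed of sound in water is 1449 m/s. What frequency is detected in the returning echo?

27.8 kHz

At the torpedo (a moving observer), f₁ = f₀ · (v − u)/v = 28.7 × 1426.2/1449 ≈ 28.2 kHz.
The reflection then acts as a moving source: f₂ = f₁ · v/(v + u) ≈ 27.8 kHz.
Equivalently f₂ = f₀ · (v − u)/(v + u).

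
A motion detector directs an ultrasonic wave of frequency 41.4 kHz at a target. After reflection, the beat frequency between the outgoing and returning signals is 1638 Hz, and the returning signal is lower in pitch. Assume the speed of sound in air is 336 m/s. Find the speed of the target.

6.8 m/s

Double Doppler shift off a moving reflector: f₂ = f₀ · (v + u)/(v − u) (u > 0 toward emitter).
Returning signal is lower, so f₂ = f₀ − Δf = 41400 − 1638 = 39762 Hz.
Rearranging, u = v · (f₂ − f₀)/(f₂ + f₀) = 336 × -1638/81162 ≈ -6.8 m/s.
So the target is moving at 6.8 m/s away from the emitter.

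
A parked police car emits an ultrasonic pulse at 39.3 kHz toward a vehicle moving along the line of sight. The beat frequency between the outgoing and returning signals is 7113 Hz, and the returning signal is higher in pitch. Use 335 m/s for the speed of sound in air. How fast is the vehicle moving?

Double Doppler shift off a moving reflector: f₂ = f₀ · (v + u)/(v − u) (u > 0 toward emitter).
Returning signal is higher, so f₂ = f₀ + Δf = 39300 + 7113 = 46413 Hz.
Rearranging, u = v · (f₂ − f₀)/(f₂ + f₀) = 335 × 7113/85713 ≈ 28 m/s.
So the vehicle is moving at 28 m/s toward the emitter.

28 m/s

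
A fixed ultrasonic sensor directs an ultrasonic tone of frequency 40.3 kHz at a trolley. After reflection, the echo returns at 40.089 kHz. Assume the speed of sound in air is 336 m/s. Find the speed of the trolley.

0.88 m/s

Double Doppler shift off a moving reflector: f₂ = f₀ · (v + u)/(v − u) (u > 0 toward emitter).
Rearranging, u = v · (f₂ − f₀)/(f₂ + f₀) = 336 × -0.211/80.389 ≈ -0.88 m/s.
So the trolley is moving at 0.88 m/s away from the emitter.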